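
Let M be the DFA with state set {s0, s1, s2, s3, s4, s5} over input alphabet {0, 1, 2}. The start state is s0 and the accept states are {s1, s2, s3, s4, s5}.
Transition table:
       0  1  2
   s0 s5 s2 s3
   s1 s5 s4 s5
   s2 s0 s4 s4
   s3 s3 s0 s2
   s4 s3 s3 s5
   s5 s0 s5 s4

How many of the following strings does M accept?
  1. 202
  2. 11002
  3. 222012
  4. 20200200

4

202: accepted
11002: accepted
222012: accepted
20200200: accepted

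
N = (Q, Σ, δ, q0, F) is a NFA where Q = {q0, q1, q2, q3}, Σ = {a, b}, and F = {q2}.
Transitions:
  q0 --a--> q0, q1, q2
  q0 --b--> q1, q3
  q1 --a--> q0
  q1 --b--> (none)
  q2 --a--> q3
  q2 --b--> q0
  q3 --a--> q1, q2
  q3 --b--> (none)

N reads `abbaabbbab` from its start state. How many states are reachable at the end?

0

Start: {q0}
read a: {q0, q1, q2}
read b: {q0, q1, q3}
read b: {q1, q3}
read a: {q0, q1, q2}
read a: {q0, q1, q2, q3}
read b: {q0, q1, q3}
read b: {q1, q3}
read b: {}
The reachable set is empty and stays empty for the remaining 2 symbols.
Final reachable set {} has 0 states.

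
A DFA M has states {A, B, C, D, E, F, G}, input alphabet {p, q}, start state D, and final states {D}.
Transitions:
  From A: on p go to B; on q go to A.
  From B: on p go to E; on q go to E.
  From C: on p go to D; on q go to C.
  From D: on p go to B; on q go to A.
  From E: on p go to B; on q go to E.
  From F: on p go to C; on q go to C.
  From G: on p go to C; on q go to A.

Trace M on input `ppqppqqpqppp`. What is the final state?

B

D --p--> B
B --p--> E
E --q--> E
E --p--> B
B --p--> E
E --q--> E
E --q--> E
E --p--> B
B --q--> E
E --p--> B
B --p--> E
E --p--> B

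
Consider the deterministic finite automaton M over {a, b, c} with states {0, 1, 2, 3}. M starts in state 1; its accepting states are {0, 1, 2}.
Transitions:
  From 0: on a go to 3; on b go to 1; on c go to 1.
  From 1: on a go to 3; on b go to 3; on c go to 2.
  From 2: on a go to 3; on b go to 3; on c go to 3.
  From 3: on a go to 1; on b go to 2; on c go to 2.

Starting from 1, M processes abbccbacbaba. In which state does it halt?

1

1 --a--> 3
3 --b--> 2
2 --b--> 3
3 --c--> 2
2 --c--> 3
3 --b--> 2
2 --a--> 3
3 --c--> 2
2 --b--> 3
3 --a--> 1
1 --b--> 3
3 --a--> 1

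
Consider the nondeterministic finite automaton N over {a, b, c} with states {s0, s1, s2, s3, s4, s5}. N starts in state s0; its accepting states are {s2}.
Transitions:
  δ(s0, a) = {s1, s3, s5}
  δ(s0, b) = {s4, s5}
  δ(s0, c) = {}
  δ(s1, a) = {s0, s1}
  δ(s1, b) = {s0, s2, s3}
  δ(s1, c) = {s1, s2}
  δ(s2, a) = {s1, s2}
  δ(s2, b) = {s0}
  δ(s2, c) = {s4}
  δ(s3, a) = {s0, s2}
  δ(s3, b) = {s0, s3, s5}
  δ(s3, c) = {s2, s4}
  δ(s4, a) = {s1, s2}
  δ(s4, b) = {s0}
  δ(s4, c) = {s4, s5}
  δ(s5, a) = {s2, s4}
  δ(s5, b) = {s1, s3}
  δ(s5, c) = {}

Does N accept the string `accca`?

Start: {s0}
read a: {s1, s3, s5}
read c: {s1, s2, s4}
read c: {s1, s2, s4, s5}
read c: {s1, s2, s4, s5}
read a: {s0, s1, s2, s4}
Reachable ∩ accepting = {s2} — nonempty.

accepted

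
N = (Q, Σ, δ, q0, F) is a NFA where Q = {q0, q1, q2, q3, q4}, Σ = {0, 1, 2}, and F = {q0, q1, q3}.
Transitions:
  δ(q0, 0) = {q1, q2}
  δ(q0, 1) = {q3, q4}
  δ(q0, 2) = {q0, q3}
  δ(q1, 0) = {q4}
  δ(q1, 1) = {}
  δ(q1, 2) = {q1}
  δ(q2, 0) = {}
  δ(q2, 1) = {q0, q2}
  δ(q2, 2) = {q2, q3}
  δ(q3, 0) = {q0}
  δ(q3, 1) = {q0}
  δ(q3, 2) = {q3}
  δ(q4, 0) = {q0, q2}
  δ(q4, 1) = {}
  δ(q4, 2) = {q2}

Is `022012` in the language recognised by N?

accepted

Start: {q0}
read 0: {q1, q2}
read 2: {q1, q2, q3}
read 2: {q1, q2, q3}
read 0: {q0, q4}
read 1: {q3, q4}
read 2: {q2, q3}
Reachable ∩ accepting = {q3} — nonempty.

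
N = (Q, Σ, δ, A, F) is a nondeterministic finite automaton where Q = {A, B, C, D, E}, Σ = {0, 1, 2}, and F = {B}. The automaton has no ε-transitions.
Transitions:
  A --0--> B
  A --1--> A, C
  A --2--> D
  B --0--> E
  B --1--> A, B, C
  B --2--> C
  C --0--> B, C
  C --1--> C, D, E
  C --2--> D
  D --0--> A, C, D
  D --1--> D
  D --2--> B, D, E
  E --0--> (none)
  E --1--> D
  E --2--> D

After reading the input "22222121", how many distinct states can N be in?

5

Start: {A}
read 2: {D}
read 2: {B, D, E}
read 2: {B, C, D, E}
read 2: {B, C, D, E}
read 2: {B, C, D, E}
read 1: {A, B, C, D, E}
read 2: {B, C, D, E}
read 1: {A, B, C, D, E}
Final reachable set {A, B, C, D, E} has 5 states.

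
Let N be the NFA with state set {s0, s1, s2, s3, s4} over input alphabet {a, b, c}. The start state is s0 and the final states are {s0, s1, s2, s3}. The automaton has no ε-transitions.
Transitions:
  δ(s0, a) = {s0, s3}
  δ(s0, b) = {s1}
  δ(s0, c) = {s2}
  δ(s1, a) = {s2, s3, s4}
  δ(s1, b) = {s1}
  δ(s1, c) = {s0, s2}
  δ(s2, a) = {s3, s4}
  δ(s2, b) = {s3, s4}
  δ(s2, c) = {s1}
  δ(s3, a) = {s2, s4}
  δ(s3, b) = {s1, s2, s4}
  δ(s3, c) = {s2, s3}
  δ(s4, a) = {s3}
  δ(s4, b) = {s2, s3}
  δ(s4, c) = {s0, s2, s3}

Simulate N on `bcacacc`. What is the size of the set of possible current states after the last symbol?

Start: {s0}
read b: {s1}
read c: {s0, s2}
read a: {s0, s3, s4}
read c: {s0, s2, s3}
read a: {s0, s2, s3, s4}
read c: {s0, s1, s2, s3}
read c: {s0, s1, s2, s3}
Final reachable set {s0, s1, s2, s3} has 4 states.

4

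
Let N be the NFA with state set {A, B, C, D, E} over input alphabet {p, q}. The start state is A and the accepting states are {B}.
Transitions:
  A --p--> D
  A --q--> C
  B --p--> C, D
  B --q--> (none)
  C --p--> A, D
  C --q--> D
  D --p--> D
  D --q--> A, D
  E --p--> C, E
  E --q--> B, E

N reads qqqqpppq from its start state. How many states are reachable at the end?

2

Start: {A}
read q: {C}
read q: {D}
read q: {A, D}
read q: {A, C, D}
read p: {A, D}
read p: {D}
read p: {D}
read q: {A, D}
Final reachable set {A, D} has 2 states.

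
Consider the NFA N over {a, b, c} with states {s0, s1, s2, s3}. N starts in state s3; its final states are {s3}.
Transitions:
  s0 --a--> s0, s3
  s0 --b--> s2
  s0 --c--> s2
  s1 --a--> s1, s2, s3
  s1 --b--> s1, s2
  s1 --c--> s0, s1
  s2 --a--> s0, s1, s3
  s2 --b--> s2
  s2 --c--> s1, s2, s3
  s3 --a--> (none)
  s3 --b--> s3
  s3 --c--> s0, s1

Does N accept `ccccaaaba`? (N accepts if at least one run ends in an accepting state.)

accepted

Start: {s3}
read c: {s0, s1}
read c: {s0, s1, s2}
read c: {s0, s1, s2, s3}
read c: {s0, s1, s2, s3}
read a: {s0, s1, s2, s3}
read a: {s0, s1, s2, s3}
read a: {s0, s1, s2, s3}
read b: {s1, s2, s3}
read a: {s0, s1, s2, s3}
Reachable ∩ accepting = {s3} — nonempty.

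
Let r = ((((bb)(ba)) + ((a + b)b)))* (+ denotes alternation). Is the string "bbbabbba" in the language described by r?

yes

Split into 2 pieces bbba · bbba; each matches (((bb)(ba))+((a+b)b)).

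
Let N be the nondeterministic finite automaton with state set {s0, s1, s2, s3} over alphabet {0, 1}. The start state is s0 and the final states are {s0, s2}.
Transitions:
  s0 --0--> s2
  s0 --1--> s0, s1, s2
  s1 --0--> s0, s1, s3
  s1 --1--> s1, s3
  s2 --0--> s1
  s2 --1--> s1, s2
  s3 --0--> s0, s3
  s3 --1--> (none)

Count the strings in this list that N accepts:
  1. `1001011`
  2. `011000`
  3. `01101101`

3

`1001011`: accepted
`011000`: accepted
`01101101`: accepted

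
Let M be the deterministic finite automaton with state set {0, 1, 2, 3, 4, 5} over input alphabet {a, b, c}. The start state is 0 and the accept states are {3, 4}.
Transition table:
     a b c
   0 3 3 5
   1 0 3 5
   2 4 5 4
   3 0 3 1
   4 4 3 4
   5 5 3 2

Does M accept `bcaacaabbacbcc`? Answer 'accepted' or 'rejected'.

rejected

0 --b--> 3
3 --c--> 1
1 --a--> 0
0 --a--> 3
3 --c--> 1
1 --a--> 0
0 --a--> 3
3 --b--> 3
3 --b--> 3
3 --a--> 0
0 --c--> 5
5 --b--> 3
3 --c--> 1
1 --c--> 5
End in state 5, which is not an accepting state.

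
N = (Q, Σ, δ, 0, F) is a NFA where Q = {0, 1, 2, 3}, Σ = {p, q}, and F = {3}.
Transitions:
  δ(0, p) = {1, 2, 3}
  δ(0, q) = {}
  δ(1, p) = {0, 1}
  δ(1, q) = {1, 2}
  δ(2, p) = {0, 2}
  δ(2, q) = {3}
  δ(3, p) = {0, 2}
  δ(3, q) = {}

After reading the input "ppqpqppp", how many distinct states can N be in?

4

Start: {0}
read p: {1, 2, 3}
read p: {0, 1, 2}
read q: {1, 2, 3}
read p: {0, 1, 2}
read q: {1, 2, 3}
read p: {0, 1, 2}
read p: {0, 1, 2, 3}
read p: {0, 1, 2, 3}
Final reachable set {0, 1, 2, 3} has 4 states.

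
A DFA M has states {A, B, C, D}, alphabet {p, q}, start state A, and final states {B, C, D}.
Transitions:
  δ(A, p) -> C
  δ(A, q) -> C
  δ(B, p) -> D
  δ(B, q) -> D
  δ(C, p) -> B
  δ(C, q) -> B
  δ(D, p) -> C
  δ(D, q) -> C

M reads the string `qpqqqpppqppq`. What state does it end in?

D

A --q--> C
C --p--> B
B --q--> D
D --q--> C
C --q--> B
B --p--> D
D --p--> C
C --p--> B
B --q--> D
D --p--> C
C --p--> B
B --q--> D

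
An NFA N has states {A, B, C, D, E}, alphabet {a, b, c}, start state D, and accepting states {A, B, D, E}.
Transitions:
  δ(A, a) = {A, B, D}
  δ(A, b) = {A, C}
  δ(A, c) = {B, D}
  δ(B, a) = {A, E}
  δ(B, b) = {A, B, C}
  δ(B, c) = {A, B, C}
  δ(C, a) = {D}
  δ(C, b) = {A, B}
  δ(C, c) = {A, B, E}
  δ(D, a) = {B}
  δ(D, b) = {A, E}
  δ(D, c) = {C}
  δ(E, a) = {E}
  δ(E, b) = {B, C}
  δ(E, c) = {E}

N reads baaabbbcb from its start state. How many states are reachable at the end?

4

Start: {D}
read b: {A, E}
read a: {A, B, D, E}
read a: {A, B, D, E}
read a: {A, B, D, E}
read b: {A, B, C, E}
read b: {A, B, C}
read b: {A, B, C}
read c: {A, B, C, D, E}
read b: {A, B, C, E}
Final reachable set {A, B, C, E} has 4 states.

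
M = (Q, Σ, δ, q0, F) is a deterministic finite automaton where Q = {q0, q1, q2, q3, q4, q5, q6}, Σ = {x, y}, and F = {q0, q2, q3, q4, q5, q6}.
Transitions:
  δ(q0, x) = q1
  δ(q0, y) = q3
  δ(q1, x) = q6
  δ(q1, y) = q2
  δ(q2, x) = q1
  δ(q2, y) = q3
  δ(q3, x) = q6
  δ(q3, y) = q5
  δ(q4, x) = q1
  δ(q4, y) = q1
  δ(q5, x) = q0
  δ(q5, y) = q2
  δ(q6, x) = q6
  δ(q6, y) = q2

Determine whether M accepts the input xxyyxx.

accepted

q0 --x--> q1
q1 --x--> q6
q6 --y--> q2
q2 --y--> q3
q3 --x--> q6
q6 --x--> q6
End in state q6, which is an accepting state.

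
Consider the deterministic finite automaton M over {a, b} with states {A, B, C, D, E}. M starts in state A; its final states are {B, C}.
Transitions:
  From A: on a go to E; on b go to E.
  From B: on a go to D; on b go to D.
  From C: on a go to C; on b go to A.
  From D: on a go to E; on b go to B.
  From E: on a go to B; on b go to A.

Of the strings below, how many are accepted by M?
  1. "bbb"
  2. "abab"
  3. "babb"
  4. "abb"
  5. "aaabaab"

"bbb": rejected
"abab": rejected
"babb": accepted
"abb": rejected
"aaabaab": rejected

1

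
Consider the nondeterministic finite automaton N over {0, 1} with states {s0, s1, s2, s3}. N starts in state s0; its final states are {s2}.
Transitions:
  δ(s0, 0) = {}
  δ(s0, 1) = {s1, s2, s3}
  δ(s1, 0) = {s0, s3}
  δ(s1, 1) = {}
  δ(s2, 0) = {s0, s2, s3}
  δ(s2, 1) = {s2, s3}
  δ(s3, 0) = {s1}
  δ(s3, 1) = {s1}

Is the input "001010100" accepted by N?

rejected

Start: {s0}
read 0: {}
The reachable set is empty and stays empty for the remaining 8 symbols.
Reachable ∩ accepting = {} — empty.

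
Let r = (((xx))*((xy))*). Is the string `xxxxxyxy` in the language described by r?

yes

Split as xxxx·xyxy: ((xx))* matches xxxx and ((xy))* matches xyxy.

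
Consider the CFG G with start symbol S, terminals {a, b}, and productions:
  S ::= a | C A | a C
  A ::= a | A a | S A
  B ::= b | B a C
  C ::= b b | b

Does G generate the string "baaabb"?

no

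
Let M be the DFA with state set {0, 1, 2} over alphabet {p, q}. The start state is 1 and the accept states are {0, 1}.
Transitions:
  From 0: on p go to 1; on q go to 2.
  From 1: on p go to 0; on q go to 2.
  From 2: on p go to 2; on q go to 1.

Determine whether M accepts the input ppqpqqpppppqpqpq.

1 --p--> 0
0 --p--> 1
1 --q--> 2
2 --p--> 2
2 --q--> 1
1 --q--> 2
2 --p--> 2
2 --p--> 2
2 --p--> 2
2 --p--> 2
2 --p--> 2
2 --q--> 1
1 --p--> 0
0 --q--> 2
2 --p--> 2
2 --q--> 1
End in state 1, which is an accepting state.

accepted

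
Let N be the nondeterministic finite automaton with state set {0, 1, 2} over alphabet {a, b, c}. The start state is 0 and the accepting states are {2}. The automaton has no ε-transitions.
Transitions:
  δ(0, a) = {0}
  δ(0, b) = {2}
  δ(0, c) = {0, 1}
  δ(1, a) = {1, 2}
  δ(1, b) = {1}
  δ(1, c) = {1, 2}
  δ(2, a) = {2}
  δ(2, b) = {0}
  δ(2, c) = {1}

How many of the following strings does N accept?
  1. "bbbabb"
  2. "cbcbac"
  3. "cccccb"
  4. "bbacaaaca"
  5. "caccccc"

"bbbabb": accepted
"cbcbac": accepted
"cccccb": accepted
"bbacaaaca": accepted
"caccccc": accepted

5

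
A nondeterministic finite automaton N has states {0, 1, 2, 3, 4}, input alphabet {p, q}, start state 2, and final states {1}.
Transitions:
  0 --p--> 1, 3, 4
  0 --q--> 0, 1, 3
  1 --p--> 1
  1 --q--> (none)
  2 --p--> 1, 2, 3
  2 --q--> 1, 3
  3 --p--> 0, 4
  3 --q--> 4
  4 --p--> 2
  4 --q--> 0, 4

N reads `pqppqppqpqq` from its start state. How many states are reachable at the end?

Start: {2}
read p: {1, 2, 3}
read q: {1, 3, 4}
read p: {0, 1, 2, 4}
read p: {1, 2, 3, 4}
read q: {0, 1, 3, 4}
read p: {0, 1, 2, 3, 4}
read p: {0, 1, 2, 3, 4}
read q: {0, 1, 3, 4}
read p: {0, 1, 2, 3, 4}
read q: {0, 1, 3, 4}
read q: {0, 1, 3, 4}
Final reachable set {0, 1, 3, 4} has 4 states.

4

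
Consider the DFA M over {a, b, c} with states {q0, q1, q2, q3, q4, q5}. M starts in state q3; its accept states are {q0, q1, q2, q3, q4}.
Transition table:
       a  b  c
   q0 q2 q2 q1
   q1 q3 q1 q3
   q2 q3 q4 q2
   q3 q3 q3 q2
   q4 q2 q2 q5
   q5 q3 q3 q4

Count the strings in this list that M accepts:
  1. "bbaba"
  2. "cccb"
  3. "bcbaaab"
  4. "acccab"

4

"bbaba": accepted
"cccb": accepted
"bcbaaab": accepted
"acccab": accepted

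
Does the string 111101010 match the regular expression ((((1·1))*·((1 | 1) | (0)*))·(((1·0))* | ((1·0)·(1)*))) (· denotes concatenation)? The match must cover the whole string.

yes

Split as 111·101010: (((1·1))*·((1|1)|(0)*)) matches 111 and (((1·0))*|((1·0)·(1)*)) matches 101010.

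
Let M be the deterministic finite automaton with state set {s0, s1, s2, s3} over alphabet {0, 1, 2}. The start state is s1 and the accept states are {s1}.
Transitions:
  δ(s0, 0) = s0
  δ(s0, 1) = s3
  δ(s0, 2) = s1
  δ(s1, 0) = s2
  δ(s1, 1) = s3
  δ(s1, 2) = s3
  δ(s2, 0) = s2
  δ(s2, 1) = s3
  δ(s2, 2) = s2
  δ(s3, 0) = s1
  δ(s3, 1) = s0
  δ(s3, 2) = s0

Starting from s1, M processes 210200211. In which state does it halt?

s0

s1 --2--> s3
s3 --1--> s0
s0 --0--> s0
s0 --2--> s1
s1 --0--> s2
s2 --0--> s2
s2 --2--> s2
s2 --1--> s3
s3 --1--> s0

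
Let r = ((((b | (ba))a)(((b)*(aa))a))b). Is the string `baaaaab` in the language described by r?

Split as baaaaa·b: (((b|(ba))a)(((b)*(aa))a)) matches baaaaa and b matches b.

yes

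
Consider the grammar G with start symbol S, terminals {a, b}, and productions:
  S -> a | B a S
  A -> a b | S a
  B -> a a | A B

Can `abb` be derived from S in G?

no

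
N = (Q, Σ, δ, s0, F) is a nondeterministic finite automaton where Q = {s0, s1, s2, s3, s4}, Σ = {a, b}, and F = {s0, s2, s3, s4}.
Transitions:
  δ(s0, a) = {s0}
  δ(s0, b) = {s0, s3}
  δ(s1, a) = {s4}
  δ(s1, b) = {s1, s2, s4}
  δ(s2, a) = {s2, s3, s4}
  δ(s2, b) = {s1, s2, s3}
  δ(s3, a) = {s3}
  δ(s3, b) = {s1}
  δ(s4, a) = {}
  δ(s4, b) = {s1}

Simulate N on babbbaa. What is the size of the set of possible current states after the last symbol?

4

Start: {s0}
read b: {s0, s3}
read a: {s0, s3}
read b: {s0, s1, s3}
read b: {s0, s1, s2, s3, s4}
read b: {s0, s1, s2, s3, s4}
read a: {s0, s2, s3, s4}
read a: {s0, s2, s3, s4}
Final reachable set {s0, s2, s3, s4} has 4 states.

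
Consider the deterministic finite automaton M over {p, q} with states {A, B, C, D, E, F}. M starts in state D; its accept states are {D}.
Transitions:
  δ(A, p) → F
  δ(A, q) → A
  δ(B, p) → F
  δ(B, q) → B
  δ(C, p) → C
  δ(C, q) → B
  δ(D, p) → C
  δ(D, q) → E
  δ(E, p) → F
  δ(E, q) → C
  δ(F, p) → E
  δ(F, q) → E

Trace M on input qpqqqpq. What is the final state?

D --q--> E
E --p--> F
F --q--> E
E --q--> C
C --q--> B
B --p--> F
F --q--> E

E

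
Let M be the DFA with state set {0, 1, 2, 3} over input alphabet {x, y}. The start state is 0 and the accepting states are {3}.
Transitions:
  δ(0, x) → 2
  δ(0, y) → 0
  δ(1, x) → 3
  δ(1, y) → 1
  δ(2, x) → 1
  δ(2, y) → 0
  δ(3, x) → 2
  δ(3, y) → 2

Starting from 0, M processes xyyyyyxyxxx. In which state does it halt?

3

0 --x--> 2
2 --y--> 0
0 --y--> 0
0 --y--> 0
0 --y--> 0
0 --y--> 0
0 --x--> 2
2 --y--> 0
0 --x--> 2
2 --x--> 1
1 --x--> 3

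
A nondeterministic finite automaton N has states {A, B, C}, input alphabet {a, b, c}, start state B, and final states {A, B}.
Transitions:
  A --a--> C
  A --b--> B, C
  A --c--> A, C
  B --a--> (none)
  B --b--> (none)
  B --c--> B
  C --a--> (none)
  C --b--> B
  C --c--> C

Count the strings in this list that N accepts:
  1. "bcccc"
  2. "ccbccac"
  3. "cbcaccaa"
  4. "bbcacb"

"bcccc": rejected
"ccbccac": rejected
"cbcaccaa": rejected
"bbcacb": rejected

0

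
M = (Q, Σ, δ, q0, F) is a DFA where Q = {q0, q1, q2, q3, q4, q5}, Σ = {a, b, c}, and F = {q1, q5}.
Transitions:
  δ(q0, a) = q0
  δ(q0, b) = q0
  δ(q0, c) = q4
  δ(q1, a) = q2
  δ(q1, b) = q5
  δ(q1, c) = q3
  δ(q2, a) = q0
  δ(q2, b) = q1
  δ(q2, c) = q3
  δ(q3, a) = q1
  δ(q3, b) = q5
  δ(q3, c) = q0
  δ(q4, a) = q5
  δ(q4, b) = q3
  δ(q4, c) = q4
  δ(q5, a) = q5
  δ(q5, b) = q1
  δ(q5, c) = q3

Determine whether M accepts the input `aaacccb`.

rejected

q0 --a--> q0
q0 --a--> q0
q0 --a--> q0
q0 --c--> q4
q4 --c--> q4
q4 --c--> q4
q4 --b--> q3
End in state q3, which is not an accepting state.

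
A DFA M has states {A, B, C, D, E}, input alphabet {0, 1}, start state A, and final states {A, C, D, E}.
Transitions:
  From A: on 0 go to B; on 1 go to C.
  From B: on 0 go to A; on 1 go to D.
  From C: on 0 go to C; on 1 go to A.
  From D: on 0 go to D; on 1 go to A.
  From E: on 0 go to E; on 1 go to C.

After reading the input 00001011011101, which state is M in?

D

A --0--> B
B --0--> A
A --0--> B
B --0--> A
A --1--> C
C --0--> C
C --1--> A
A --1--> C
C --0--> C
C --1--> A
A --1--> C
C --1--> A
A --0--> B
B --1--> D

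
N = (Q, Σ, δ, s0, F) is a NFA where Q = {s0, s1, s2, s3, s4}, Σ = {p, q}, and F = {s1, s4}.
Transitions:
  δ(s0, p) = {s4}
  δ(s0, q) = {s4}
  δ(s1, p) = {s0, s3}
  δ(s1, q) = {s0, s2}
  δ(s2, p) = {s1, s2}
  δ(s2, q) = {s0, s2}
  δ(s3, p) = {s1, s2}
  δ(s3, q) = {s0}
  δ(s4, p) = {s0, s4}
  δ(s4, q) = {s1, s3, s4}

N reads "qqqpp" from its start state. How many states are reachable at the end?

Start: {s0}
read q: {s4}
read q: {s1, s3, s4}
read q: {s0, s1, s2, s3, s4}
read p: {s0, s1, s2, s3, s4}
read p: {s0, s1, s2, s3, s4}
Final reachable set {s0, s1, s2, s3, s4} has 5 states.

5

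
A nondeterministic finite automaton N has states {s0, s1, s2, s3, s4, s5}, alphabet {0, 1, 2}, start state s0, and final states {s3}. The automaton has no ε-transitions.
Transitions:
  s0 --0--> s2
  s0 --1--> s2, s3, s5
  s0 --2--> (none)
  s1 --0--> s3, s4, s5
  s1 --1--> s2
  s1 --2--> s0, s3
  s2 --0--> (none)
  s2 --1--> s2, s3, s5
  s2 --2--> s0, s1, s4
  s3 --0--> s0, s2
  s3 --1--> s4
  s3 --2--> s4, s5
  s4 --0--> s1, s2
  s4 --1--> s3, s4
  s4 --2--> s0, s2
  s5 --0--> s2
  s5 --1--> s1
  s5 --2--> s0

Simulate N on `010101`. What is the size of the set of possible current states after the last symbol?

3

Start: {s0}
read 0: {s2}
read 1: {s2, s3, s5}
read 0: {s0, s2}
read 1: {s2, s3, s5}
read 0: {s0, s2}
read 1: {s2, s3, s5}
Final reachable set {s2, s3, s5} has 3 states.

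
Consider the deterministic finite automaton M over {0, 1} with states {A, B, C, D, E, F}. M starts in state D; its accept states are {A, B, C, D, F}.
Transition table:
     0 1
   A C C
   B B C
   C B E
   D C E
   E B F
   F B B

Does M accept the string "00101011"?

D --0--> C
C --0--> B
B --1--> C
C --0--> B
B --1--> C
C --0--> B
B --1--> C
C --1--> E
End in state E, which is not an accepting state.

rejected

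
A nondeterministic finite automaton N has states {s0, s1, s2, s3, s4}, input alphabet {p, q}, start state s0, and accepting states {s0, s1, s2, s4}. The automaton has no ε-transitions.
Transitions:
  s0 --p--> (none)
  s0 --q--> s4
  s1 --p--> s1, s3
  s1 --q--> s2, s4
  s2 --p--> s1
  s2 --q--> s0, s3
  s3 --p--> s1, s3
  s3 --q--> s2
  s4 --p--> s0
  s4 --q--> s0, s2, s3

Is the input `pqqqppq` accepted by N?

rejected

Start: {s0}
read p: {}
The reachable set is empty and stays empty for the remaining 6 symbols.
Reachable ∩ accepting = {} — empty.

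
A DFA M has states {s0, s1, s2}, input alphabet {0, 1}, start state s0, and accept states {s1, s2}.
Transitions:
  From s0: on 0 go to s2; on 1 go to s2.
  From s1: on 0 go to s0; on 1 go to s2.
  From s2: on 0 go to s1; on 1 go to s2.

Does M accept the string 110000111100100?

s0 --1--> s2
s2 --1--> s2
s2 --0--> s1
s1 --0--> s0
s0 --0--> s2
s2 --0--> s1
s1 --1--> s2
s2 --1--> s2
s2 --1--> s2
s2 --1--> s2
s2 --0--> s1
s1 --0--> s0
s0 --1--> s2
s2 --0--> s1
s1 --0--> s0
End in state s0, which is not an accepting state.

rejected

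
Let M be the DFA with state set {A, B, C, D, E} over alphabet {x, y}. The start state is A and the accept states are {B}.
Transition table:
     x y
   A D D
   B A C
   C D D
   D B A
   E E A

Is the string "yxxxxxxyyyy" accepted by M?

A --y--> D
D --x--> B
B --x--> A
A --x--> D
D --x--> B
B --x--> A
A --x--> D
D --y--> A
A --y--> D
D --y--> A
A --y--> D
End in state D, which is not an accepting state.

rejected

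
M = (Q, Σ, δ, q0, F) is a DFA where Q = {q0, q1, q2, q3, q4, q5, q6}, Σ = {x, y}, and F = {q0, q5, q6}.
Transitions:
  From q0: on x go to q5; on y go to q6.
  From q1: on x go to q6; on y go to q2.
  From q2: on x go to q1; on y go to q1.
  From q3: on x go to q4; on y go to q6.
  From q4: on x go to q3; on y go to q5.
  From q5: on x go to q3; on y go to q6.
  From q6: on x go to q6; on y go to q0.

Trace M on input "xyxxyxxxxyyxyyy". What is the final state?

q0 --x--> q5
q5 --y--> q6
q6 --x--> q6
q6 --x--> q6
q6 --y--> q0
q0 --x--> q5
q5 --x--> q3
q3 --x--> q4
q4 --x--> q3
q3 --y--> q6
q6 --y--> q0
q0 --x--> q5
q5 --y--> q6
q6 --y--> q0
q0 --y--> q6

q6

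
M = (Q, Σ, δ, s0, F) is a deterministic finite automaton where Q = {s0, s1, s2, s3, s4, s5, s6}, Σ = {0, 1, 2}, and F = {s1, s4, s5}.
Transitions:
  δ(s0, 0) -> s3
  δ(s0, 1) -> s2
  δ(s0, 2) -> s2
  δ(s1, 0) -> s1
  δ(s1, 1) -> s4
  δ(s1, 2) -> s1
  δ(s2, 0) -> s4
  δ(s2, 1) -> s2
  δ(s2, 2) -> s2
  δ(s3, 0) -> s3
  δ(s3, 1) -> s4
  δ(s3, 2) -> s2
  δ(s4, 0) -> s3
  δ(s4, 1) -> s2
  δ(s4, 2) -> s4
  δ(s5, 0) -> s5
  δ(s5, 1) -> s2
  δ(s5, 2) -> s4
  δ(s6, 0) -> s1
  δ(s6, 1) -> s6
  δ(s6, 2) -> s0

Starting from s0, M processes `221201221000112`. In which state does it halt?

s2

s0 --2--> s2
s2 --2--> s2
s2 --1--> s2
s2 --2--> s2
s2 --0--> s4
s4 --1--> s2
s2 --2--> s2
s2 --2--> s2
s2 --1--> s2
s2 --0--> s4
s4 --0--> s3
s3 --0--> s3
s3 --1--> s4
s4 --1--> s2
s2 --2--> s2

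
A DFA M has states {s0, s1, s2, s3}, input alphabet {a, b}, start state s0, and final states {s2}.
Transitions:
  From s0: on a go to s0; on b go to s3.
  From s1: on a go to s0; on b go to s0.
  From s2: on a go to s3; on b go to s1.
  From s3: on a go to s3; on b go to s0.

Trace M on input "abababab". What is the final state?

s0 --a--> s0
s0 --b--> s3
s3 --a--> s3
s3 --b--> s0
s0 --a--> s0
s0 --b--> s3
s3 --a--> s3
s3 --b--> s0

s0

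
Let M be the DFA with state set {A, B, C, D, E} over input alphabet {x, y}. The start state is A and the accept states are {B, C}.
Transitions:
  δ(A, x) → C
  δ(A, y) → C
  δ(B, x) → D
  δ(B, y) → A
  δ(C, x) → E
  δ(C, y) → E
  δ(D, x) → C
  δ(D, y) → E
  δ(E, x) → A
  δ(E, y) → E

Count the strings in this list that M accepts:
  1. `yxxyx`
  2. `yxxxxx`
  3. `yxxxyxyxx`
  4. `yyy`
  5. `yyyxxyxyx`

0

`yxxyx`: rejected
`yxxxxx`: rejected
`yxxxyxyxx`: rejected
`yyy`: rejected
`yyyxxyxyx`: rejected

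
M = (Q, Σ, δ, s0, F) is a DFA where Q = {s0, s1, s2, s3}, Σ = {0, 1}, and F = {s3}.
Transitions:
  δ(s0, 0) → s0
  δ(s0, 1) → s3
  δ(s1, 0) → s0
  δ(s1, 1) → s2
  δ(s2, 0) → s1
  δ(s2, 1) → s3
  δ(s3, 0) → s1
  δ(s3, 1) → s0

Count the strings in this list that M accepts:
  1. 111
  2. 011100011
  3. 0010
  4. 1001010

111: accepted
011100011: rejected
0010: rejected
1001010: rejected

1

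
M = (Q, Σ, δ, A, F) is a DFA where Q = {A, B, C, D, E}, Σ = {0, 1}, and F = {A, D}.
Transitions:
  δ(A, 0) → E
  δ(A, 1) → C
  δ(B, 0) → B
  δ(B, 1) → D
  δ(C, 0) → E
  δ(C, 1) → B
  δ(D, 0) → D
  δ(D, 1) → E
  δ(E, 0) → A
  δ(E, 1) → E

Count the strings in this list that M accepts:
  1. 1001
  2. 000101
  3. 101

1001: rejected
000101: rejected
101: rejected

0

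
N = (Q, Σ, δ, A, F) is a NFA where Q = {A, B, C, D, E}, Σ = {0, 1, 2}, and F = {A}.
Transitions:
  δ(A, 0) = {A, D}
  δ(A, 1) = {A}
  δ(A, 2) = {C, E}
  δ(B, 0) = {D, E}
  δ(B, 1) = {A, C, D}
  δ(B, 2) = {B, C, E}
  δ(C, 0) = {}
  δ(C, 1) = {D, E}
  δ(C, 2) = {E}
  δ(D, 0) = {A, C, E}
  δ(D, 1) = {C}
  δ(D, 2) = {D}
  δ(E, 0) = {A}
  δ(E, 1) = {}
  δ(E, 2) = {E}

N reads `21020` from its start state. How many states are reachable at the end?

Start: {A}
read 2: {C, E}
read 1: {D, E}
read 0: {A, C, E}
read 2: {C, E}
read 0: {A}
Final reachable set {A} has 1 state.

1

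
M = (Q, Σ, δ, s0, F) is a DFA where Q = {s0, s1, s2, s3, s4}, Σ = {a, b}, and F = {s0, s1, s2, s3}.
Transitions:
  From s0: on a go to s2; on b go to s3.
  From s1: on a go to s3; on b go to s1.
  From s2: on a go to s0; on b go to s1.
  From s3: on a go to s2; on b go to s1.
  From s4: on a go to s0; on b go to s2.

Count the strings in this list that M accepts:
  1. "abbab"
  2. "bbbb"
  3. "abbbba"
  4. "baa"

"abbab": accepted
"bbbb": accepted
"abbbba": accepted
"baa": accepted

4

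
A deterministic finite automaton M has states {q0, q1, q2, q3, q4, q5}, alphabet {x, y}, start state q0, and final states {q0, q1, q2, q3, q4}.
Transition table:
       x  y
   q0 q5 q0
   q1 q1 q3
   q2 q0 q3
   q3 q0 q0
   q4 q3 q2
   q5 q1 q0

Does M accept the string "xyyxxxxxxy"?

q0 --x--> q5
q5 --y--> q0
q0 --y--> q0
q0 --x--> q5
q5 --x--> q1
q1 --x--> q1
q1 --x--> q1
q1 --x--> q1
q1 --x--> q1
q1 --y--> q3
End in state q3, which is an accepting state.

accepted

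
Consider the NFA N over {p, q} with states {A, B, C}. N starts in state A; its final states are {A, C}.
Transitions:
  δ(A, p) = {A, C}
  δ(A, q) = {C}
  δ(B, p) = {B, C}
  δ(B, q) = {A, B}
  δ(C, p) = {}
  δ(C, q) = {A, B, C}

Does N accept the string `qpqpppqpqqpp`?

Start: {A}
read q: {C}
read p: {}
The reachable set is empty and stays empty for the remaining 10 symbols.
Reachable ∩ accepting = {} — empty.

rejected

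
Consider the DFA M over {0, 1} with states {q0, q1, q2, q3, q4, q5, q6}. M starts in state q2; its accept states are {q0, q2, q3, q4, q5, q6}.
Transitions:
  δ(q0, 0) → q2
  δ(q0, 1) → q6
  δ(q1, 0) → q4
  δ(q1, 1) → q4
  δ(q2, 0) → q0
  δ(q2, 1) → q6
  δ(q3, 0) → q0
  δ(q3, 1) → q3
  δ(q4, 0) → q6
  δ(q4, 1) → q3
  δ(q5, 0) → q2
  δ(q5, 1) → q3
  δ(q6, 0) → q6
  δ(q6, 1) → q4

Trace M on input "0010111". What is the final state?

q3

q2 --0--> q0
q0 --0--> q2
q2 --1--> q6
q6 --0--> q6
q6 --1--> q4
q4 --1--> q3
q3 --1--> q3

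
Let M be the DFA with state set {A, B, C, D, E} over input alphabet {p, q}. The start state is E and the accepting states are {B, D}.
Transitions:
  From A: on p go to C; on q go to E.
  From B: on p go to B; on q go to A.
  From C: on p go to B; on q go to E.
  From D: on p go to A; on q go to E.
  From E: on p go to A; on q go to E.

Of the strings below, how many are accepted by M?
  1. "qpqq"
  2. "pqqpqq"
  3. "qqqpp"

"qpqq": rejected
"pqqpqq": rejected
"qqqpp": rejected

0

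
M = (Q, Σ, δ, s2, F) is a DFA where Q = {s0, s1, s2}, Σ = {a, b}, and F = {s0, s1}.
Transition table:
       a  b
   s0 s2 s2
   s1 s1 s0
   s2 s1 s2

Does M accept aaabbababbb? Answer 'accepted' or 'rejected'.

s2 --a--> s1
s1 --a--> s1
s1 --a--> s1
s1 --b--> s0
s0 --b--> s2
s2 --a--> s1
s1 --b--> s0
s0 --a--> s2
s2 --b--> s2
s2 --b--> s2
s2 --b--> s2
End in state s2, which is not an accepting state.

rejected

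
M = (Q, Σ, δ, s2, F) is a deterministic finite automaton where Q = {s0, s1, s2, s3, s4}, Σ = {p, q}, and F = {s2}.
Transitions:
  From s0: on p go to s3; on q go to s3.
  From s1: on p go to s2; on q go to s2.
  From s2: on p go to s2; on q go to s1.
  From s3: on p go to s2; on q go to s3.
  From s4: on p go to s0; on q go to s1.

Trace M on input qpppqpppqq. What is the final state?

s2 --q--> s1
s1 --p--> s2
s2 --p--> s2
s2 --p--> s2
s2 --q--> s1
s1 --p--> s2
s2 --p--> s2
s2 --p--> s2
s2 --q--> s1
s1 --q--> s2

s2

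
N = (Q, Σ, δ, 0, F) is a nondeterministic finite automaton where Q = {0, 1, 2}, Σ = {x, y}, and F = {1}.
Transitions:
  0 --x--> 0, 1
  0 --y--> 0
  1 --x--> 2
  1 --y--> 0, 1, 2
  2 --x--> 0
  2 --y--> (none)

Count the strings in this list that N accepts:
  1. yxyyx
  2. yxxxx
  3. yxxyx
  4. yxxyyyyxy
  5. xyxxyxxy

5

yxyyx: accepted
yxxxx: accepted
yxxyx: accepted
yxxyyyyxy: accepted
xyxxyxxy: accepted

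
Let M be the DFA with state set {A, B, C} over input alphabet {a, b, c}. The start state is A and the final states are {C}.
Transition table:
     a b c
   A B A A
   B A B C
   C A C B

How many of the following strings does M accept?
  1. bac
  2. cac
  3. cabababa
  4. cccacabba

bac: accepted
cac: accepted
cabababa: rejected
cccacabba: rejected

2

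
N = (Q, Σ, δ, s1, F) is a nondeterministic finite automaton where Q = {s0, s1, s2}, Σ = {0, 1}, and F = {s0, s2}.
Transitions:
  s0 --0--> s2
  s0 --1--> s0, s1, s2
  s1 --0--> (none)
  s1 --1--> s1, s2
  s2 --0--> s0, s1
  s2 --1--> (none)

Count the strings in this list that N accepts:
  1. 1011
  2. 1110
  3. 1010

1011: accepted
1110: accepted
1010: accepted

3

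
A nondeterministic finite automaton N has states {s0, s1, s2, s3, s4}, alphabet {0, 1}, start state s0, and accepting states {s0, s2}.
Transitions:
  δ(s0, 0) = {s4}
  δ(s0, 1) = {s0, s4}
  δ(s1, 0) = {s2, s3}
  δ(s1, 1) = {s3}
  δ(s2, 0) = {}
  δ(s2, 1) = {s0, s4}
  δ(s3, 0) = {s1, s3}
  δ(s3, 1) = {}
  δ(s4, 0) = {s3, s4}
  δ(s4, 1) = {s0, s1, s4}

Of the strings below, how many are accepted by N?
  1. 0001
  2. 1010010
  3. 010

0001: accepted
1010010: accepted
010: accepted

3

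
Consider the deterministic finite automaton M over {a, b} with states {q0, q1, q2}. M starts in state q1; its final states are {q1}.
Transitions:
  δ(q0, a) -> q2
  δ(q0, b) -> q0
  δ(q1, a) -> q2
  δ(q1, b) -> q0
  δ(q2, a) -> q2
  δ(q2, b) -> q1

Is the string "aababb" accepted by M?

rejected

q1 --a--> q2
q2 --a--> q2
q2 --b--> q1
q1 --a--> q2
q2 --b--> q1
q1 --b--> q0
End in state q0, which is not an accepting state.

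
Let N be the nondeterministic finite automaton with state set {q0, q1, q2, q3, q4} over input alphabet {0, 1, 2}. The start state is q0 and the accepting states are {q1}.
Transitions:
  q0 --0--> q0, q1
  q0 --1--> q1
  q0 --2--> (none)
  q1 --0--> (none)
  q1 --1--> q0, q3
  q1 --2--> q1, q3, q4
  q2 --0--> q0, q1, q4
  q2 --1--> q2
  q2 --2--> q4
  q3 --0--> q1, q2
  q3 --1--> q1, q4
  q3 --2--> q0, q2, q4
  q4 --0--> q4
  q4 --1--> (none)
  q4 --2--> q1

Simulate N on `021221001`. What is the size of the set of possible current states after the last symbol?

3

Start: {q0}
read 0: {q0, q1}
read 2: {q1, q3, q4}
read 1: {q0, q1, q3, q4}
read 2: {q0, q1, q2, q3, q4}
read 2: {q0, q1, q2, q3, q4}
read 1: {q0, q1, q2, q3, q4}
read 0: {q0, q1, q2, q4}
read 0: {q0, q1, q4}
read 1: {q0, q1, q3}
Final reachable set {q0, q1, q3} has 3 states.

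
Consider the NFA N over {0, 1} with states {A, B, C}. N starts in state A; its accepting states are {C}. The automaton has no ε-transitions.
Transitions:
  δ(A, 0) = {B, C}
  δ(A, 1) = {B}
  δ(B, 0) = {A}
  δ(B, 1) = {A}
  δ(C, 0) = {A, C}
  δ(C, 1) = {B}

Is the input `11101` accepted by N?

Start: {A}
read 1: {B}
read 1: {A}
read 1: {B}
read 0: {A}
read 1: {B}
Reachable ∩ accepting = {} — empty.

rejected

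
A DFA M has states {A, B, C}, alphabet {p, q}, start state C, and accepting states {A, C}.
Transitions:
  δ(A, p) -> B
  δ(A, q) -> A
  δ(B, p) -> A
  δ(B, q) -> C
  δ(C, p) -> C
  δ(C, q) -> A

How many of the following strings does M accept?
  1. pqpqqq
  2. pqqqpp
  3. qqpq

3

pqpqqq: accepted
pqqqpp: accepted
qqpq: accepted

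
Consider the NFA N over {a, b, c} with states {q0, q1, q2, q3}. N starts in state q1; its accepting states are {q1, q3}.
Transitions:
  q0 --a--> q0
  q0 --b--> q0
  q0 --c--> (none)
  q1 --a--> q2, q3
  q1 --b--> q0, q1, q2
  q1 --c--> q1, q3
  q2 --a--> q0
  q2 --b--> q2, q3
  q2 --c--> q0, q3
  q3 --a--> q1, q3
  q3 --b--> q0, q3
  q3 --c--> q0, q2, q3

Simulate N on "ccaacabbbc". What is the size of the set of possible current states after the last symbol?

Start: {q1}
read c: {q1, q3}
read c: {q0, q1, q2, q3}
read a: {q0, q1, q2, q3}
read a: {q0, q1, q2, q3}
read c: {q0, q1, q2, q3}
read a: {q0, q1, q2, q3}
read b: {q0, q1, q2, q3}
read b: {q0, q1, q2, q3}
read b: {q0, q1, q2, q3}
read c: {q0, q1, q2, q3}
Final reachable set {q0, q1, q2, q3} has 4 states.

4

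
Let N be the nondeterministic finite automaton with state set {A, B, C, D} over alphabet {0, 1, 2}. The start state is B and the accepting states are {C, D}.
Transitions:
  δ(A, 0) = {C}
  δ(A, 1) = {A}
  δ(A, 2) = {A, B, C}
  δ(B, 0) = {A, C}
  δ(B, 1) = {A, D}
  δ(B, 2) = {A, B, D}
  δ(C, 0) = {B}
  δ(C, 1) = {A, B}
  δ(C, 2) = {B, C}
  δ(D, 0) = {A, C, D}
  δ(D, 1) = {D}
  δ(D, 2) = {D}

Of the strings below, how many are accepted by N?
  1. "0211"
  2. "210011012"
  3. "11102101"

3

"0211": accepted
"210011012": accepted
"11102101": accepted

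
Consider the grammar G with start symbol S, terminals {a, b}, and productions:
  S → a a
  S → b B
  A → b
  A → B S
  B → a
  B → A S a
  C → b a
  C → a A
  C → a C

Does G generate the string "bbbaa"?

S ⇒ bB ⇒ bASa ⇒ bbSa ⇒ bbbBa ⇒ bbbaa

yes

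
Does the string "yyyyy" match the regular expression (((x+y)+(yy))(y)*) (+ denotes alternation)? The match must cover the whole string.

Split as y·yyyy: ((x+y)+(yy)) matches y and (y)* matches yyyy.

yes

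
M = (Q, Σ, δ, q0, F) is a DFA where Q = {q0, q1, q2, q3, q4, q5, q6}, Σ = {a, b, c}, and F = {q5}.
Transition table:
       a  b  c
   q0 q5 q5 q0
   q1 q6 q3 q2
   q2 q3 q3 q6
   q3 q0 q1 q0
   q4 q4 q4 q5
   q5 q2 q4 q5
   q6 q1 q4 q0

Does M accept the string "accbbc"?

q0 --a--> q5
q5 --c--> q5
q5 --c--> q5
q5 --b--> q4
q4 --b--> q4
q4 --c--> q5
End in state q5, which is an accepting state.

accepted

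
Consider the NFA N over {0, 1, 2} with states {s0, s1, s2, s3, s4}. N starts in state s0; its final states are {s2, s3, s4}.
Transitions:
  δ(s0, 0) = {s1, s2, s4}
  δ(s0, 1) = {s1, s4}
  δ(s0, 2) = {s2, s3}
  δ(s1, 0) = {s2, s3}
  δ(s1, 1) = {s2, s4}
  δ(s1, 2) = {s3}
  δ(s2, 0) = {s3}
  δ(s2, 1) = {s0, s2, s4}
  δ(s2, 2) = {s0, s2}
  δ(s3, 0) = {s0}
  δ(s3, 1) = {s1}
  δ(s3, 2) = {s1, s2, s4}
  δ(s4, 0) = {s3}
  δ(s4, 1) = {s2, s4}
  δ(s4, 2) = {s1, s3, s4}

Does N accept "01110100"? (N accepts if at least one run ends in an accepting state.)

accepted

Start: {s0}
read 0: {s1, s2, s4}
read 1: {s0, s2, s4}
read 1: {s0, s1, s2, s4}
read 1: {s0, s1, s2, s4}
read 0: {s1, s2, s3, s4}
read 1: {s0, s1, s2, s4}
read 0: {s1, s2, s3, s4}
read 0: {s0, s2, s3}
Reachable ∩ accepting = {s2, s3} — nonempty.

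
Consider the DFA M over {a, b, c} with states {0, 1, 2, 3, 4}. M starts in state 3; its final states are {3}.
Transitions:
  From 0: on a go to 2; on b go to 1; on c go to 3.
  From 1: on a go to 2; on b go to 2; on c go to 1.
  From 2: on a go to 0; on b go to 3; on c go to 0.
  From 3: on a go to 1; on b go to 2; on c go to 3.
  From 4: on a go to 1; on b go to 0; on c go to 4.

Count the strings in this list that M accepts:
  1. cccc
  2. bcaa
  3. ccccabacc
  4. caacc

cccc: accepted
bcaa: rejected
ccccabacc: accepted
caacc: accepted

3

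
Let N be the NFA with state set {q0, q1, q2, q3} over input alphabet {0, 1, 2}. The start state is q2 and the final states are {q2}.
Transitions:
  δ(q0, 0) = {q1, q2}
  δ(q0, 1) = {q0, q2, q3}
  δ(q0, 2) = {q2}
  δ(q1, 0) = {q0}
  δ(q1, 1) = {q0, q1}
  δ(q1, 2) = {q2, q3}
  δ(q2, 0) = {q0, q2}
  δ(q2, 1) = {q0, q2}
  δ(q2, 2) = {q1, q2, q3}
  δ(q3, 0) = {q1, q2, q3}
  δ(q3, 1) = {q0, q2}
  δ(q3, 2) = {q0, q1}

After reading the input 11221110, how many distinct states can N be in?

4

Start: {q2}
read 1: {q0, q2}
read 1: {q0, q2, q3}
read 2: {q0, q1, q2, q3}
read 2: {q0, q1, q2, q3}
read 1: {q0, q1, q2, q3}
read 1: {q0, q1, q2, q3}
read 1: {q0, q1, q2, q3}
read 0: {q0, q1, q2, q3}
Final reachable set {q0, q1, q2, q3} has 4 states.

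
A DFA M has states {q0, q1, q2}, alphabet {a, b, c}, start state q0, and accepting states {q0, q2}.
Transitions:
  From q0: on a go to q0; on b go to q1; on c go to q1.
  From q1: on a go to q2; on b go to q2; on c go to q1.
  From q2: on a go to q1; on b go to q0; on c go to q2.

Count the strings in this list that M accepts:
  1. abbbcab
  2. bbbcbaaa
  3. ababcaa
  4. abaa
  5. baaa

abbbcab: accepted
bbbcbaaa: rejected
ababcaa: rejected
abaa: rejected
baaa: accepted

2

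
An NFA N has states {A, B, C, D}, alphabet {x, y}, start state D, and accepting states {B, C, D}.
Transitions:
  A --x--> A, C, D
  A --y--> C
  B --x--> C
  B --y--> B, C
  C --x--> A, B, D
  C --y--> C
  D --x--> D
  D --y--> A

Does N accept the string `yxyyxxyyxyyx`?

accepted

Start: {D}
read y: {A}
read x: {A, C, D}
read y: {A, C}
read y: {C}
read x: {A, B, D}
read x: {A, C, D}
read y: {A, C}
read y: {C}
read x: {A, B, D}
read y: {A, B, C}
read y: {B, C}
read x: {A, B, C, D}
Reachable ∩ accepting = {B, C, D} — nonempty.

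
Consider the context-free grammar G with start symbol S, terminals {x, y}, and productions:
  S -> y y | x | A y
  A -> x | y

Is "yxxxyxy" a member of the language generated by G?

no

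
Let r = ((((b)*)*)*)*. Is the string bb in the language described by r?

Split into 2 pieces b · b; each matches (((b)*)*)*.

yes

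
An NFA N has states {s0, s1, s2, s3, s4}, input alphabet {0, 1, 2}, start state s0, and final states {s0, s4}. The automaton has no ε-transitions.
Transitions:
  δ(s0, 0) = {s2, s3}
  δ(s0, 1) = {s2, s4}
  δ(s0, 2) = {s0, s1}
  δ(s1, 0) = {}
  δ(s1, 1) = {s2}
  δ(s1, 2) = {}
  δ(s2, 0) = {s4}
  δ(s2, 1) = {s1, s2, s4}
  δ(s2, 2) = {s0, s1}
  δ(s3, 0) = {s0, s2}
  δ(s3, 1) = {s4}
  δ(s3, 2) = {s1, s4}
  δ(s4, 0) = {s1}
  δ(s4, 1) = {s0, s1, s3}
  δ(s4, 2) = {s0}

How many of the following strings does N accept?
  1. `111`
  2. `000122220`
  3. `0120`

1

`111`: accepted
`000122220`: rejected
`0120`: rejected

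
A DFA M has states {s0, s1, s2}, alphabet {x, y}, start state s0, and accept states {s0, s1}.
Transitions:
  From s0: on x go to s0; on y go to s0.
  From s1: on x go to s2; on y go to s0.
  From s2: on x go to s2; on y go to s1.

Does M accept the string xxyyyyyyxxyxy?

accepted

s0 --x--> s0
s0 --x--> s0
s0 --y--> s0
s0 --y--> s0
s0 --y--> s0
s0 --y--> s0
s0 --y--> s0
s0 --y--> s0
s0 --x--> s0
s0 --x--> s0
s0 --y--> s0
s0 --x--> s0
s0 --y--> s0
End in state s0, which is an accepting state.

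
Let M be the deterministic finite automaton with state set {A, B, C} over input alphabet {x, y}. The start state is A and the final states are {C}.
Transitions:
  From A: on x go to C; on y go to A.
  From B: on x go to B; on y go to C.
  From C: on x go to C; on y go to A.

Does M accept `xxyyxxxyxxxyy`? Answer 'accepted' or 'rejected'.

A --x--> C
C --x--> C
C --y--> A
A --y--> A
A --x--> C
C --x--> C
C --x--> C
C --y--> A
A --x--> C
C --x--> C
C --x--> C
C --y--> A
A --y--> A
End in state A, which is not an accepting state.

rejected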